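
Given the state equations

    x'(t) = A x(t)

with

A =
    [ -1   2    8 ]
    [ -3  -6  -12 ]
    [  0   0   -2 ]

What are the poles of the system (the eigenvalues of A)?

det(sI - A) = s^3 - (tr A)s^2 + (M11 + M22 + M33)s - det A, where Mii is the 2×2 principal minor of A obtained by deleting row i and column i.
tr A = (-1) + (-6) + (-2) = -9; M11 = (-6)·(-2) - (-12)·0 = 12 - 0 = 12; M22 = (-1)·(-2) - 8·0 = 2 - 0 = 2; M33 = (-1)·(-6) - 2·(-3) = 6 - (-6) = 12; sum of minors = 26.
det A = (-1)·((-6)·(-2) - (-12)·0) - 2·((-3)·(-2) - (-12)·0) + 8·((-3)·0 - (-6)·0) = (-1)·12 - 2·6 + 8·0 = -24.
So p(s) = det(sI - A) = s^3 + 9s^2 + 26s + 24.
Rational-root test: any integer root divides 24. Testing small divisors, s = -2 works: p(-2) = -8 + 36 + (-52) + 24 = 0, so (s + 2) is a factor.
Dividing, p(s) = (s + 2)(s^2 + 7s + 12).
Factor s^2 + 7s + 12: two numbers with sum -7 and product 12 are -3 and -4, so s^2 + 7s + 12 = (s + 3)(s + 4).
Hence p(s) = (s + 2) (s + 3) (s + 4), with roots -4, -3, -2.
All eigenvalues have negative real part, so the system is asymptotically stable.

-4, -3, -2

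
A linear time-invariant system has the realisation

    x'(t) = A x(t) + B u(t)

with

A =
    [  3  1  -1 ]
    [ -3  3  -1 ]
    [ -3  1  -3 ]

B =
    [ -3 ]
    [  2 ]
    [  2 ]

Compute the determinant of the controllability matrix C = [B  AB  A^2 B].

AB = [[-9], [13], [5]]
A^2B = [[-19], [61], [25]]
Controllability matrix C = [B  AB  A^2B] = [[-3, -9, -19], [2, 13, 61], [2, 5, 25]]
Expanding along the first row, det(C) = (-3)·(13·25 - 61·5) - (-9)·(2·25 - 61·2) + (-19)·(2·5 - 13·2) = (-3)·20 - (-9)·(-72) + (-19)·(-16) = -404
Since det(C) ≠ 0, rank(C) = 3 and the system is completely controllable.

-404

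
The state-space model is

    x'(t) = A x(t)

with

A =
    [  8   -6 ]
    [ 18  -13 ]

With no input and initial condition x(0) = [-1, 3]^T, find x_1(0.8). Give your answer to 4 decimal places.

-4.1264

det(sI - A) = s^2 - (tr A)s + det A, with tr A = 8 + (-13) = -5 and det A = 8·(-13) - (-6)·18 = -104 - (-108) = 4.
So p(s) = det(sI - A) = s^2 + 5s + 4.
Factor s^2 + 5s + 4: two numbers with sum -5 and product 4 are -1 and -4, so s^2 + 5s + 4 = (s + 1)(s + 4).
Hence p(s) = (s + 1) (s + 4), with roots -4, -1.
The eigenvalues -4, -1 are distinct and real, so A is diagonalisable and x(t) = e^{At} x(0) = V diag(e^{λ_i t}) V^{-1} x(0), where the columns of V are the eigenvectors.
λ = -4: A - (-4)I = [[12, -6], [18, -9]]. Row 1 gives 12·v1 + (-6)·v2 = 0, so take v_1 = [1, 2]^T.
λ = -1: A - (-1)I = [[9, -6], [18, -12]]. Row 1 gives 9·v1 + (-6)·v2 = 0, so take v_2 = [-2, -3]^T.
V = [v_1 v_2] = [[1, -2], [2, -3]] has det V = 1, so V^{-1} = adj(V)/det V = [[-3, 2], [-2, 1]].
Modal coordinates z(0) = V^{-1} x(0): (-3)·(-1) + 2·3 = 9; (-2)·(-1) + 1·3 = 5; so z(0) = [9, 5]^T.
x_1(t) = Σ_i (v_i)_1 · z_i(0) · e^{λ_i t} (row 1 of V times the modal terms).
x_1(0.8) = 1·9·e^{-4·0.8} + (-2)·5·e^{-1·0.8} = 9·0.040762 + (-10)·0.449329 = -4.1264.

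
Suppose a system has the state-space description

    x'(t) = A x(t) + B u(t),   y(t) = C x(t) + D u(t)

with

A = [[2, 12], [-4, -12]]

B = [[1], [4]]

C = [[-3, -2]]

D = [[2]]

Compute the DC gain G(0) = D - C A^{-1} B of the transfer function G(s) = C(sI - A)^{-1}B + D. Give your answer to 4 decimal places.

G(0) = C(-A)^{-1}B + D = -C A^{-1} B + D.
det A = 24, so A^{-1} = (1/24)·adj(A) = [[-1/2, -1/2], [1/6, 1/12]]
A^{-1} B = [-5/2, 1/2]^T
C A^{-1} B = 13/2
G(0) = D - C A^{-1} B = 2 - (13/2) = -9/2 ≈ -4.5000

-4.5000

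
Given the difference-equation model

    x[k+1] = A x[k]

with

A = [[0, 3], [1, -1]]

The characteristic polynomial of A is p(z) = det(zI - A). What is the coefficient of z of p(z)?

1

For a 2×2 matrix, det(zI - A) = z^2 - (tr A)z + det A.
tr A = -1, det A = -3.
So p(z) = z^2 + z - 3.
The coefficient of z is 1.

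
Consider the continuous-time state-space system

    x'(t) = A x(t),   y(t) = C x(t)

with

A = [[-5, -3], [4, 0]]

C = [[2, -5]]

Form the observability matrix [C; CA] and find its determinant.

-162

CA = [[-30, -6]]
Observability matrix O = [C; CA] = [[2, -5], [-30, -6]]
det(O) = 2·(-6) - (-5)·(-30) = -12 - 150 = -162
Since det(O) ≠ 0, rank(O) = 2 and the system is completely observable.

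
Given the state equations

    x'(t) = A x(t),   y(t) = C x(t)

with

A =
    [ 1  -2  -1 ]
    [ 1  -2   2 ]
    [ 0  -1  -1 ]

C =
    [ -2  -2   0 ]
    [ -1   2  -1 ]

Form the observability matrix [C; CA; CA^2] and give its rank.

CA = [[-4, 8, -2], [1, -1, 6]]
CA^2 = [[4, -6, 22], [0, -6, -9]]
Observability matrix O = [C; CA; CA^2] = [[-2, -2, 0], [-1, 2, -1], [-4, 8, -2], [1, -1, 6], [4, -6, 22], [0, -6, -9]]
Take the 3×3 submatrix of O formed by rows 1, 2, 3: [[-2, -2, 0], [-1, 2, -1], [-4, 8, -2]]. Its determinant is (-2)·(2·(-2) - (-1)·8) - (-2)·((-1)·(-2) - (-1)·(-4)) + 0·((-1)·8 - 2·(-4)) = (-2)·4 - (-2)·(-2) + 0·0 = -12 ≠ 0.
So rank(O) ≥ 3; since O has 3 columns, rank(O) = 3.
rank(O) = 3 = n, so the pair (A, C) is completely observable.

3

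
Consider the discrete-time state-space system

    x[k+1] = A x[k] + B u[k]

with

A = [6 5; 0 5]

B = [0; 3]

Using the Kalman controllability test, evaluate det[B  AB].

-45

AB = [[15], [15]]
Controllability matrix C = [B  AB] = [[0, 15], [3, 15]]
det(C) = 0·15 - 15·3 = 0 - 45 = -45
Since det(C) ≠ 0, rank(C) = 2 and the system is completely controllable.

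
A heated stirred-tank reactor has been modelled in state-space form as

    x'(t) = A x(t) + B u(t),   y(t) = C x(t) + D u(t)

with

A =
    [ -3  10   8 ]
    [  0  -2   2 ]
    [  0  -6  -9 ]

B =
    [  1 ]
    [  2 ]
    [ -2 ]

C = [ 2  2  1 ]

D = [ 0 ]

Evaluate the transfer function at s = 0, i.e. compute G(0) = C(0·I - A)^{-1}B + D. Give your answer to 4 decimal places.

1.3333

G(0) = C(-A)^{-1}B + D = -C A^{-1} B + D.
det A = -90, so A^{-1} = (1/-90)·adj(A) = [[-1/3, -7/15, -2/5], [0, -3/10, -1/15], [0, 1/5, -1/15]]
A^{-1} B = [-7/15, -7/15, 8/15]^T
C A^{-1} B = -4/3
G(0) = D - C A^{-1} B = 0 - (-4/3) = 4/3 ≈ 1.3333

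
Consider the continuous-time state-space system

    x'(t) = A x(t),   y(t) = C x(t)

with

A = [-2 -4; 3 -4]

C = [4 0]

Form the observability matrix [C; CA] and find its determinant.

CA = [[-8, -16]]
Observability matrix O = [C; CA] = [[4, 0], [-8, -16]]
det(O) = 4·(-16) - 0·(-8) = -64 - 0 = -64
Since det(O) ≠ 0, rank(O) = 2 and the system is completely observable.

-64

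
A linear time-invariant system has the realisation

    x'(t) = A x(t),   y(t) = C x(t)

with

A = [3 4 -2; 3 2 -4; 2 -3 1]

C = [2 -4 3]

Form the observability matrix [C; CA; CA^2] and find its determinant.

CA = [[0, -9, 15]]
CA^2 = [[3, -63, 51]]
Observability matrix O = [C; CA; CA^2] = [[2, -4, 3], [0, -9, 15], [3, -63, 51]]
Expanding along the first row, det(O) = 2·((-9)·51 - 15·(-63)) - (-4)·(0·51 - 15·3) + 3·(0·(-63) - (-9)·3) = 2·486 - (-4)·(-45) + 3·27 = 873
Since det(O) ≠ 0, rank(O) = 3 and the system is completely observable.

873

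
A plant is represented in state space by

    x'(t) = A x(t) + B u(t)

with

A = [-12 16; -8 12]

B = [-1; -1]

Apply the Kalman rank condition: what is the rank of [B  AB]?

1

AB = [[-4], [-4]]
Controllability matrix C = [B  AB] = [[-1, -4], [-1, -4]]
Every column of C is a scalar multiple of column 1 = [-1, -1] (multipliers 1, 4), so the columns span a one-dimensional space.
C ≠ 0, hence rank(C) = 1.
rank(C) = 1 < n = 2, so the pair (A, B) is not completely controllable.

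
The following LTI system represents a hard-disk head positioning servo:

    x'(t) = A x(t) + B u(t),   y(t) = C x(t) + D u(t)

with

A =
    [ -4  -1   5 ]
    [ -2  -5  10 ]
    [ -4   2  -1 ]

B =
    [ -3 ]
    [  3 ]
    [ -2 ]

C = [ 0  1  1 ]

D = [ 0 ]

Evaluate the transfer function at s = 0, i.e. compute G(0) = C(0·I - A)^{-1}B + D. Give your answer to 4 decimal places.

11.6667

G(0) = C(-A)^{-1}B + D = -C A^{-1} B + D.
det A = -18, so A^{-1} = (1/-18)·adj(A) = [[5/6, -1/2, -5/6], [7/3, -4/3, -5/3], [4/3, -2/3, -1]]
A^{-1} B = [-7/3, -23/3, -4]^T
C A^{-1} B = -35/3
G(0) = D - C A^{-1} B = 0 - (-35/3) = 35/3 ≈ 11.6667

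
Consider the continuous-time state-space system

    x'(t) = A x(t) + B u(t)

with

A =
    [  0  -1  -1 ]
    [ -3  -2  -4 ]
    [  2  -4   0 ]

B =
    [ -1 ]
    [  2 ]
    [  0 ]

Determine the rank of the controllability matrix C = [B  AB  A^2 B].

AB = [[-2], [-1], [-10]]
A^2B = [[11], [48], [0]]
Controllability matrix C = [B  AB  A^2B] = [[-1, -2, 11], [2, -1, 48], [0, -10, 0]]
det(C) = (-1)·((-1)·0 - 48·(-10)) - (-2)·(2·0 - 48·0) + 11·(2·(-10) - (-1)·0) = (-1)·480 - (-2)·0 + 11·(-20) = -700 ≠ 0, so rank(C) = 3.
rank(C) = 3 = n, so the pair (A, B) is completely controllable.

3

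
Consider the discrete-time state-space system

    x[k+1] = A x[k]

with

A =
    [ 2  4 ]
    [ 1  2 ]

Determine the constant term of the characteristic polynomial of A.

0

For a 2×2 matrix, det(zI - A) = z^2 - (tr A)z + det A.
tr A = 4, det A = 0.
So p(z) = z^2 - 4z.
The constant term is 0.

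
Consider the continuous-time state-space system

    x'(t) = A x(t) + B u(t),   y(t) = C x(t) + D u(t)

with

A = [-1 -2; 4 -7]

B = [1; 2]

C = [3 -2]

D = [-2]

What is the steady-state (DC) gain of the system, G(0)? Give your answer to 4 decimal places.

G(0) = C(-A)^{-1}B + D = -C A^{-1} B + D.
det A = 15, so A^{-1} = (1/15)·adj(A) = [[-7/15, 2/15], [-4/15, -1/15]]
A^{-1} B = [-1/5, -2/5]^T
C A^{-1} B = 1/5
G(0) = D - C A^{-1} B = -2 - (1/5) = -11/5 ≈ -2.2000

-2.2000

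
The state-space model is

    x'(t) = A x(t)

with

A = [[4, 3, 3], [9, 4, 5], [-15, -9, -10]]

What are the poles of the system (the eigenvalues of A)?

det(sI - A) = s^3 - (tr A)s^2 + (M11 + M22 + M33)s - det A, where Mii is the 2×2 principal minor of A obtained by deleting row i and column i.
tr A = 4 + 4 + (-10) = -2; M11 = 4·(-10) - 5·(-9) = -40 - (-45) = 5; M22 = 4·(-10) - 3·(-15) = -40 - (-45) = 5; M33 = 4·4 - 3·9 = 16 - 27 = -11; sum of minors = -1.
det A = 4·(4·(-10) - 5·(-9)) - 3·(9·(-10) - 5·(-15)) + 3·(9·(-9) - 4·(-15)) = 4·5 - 3·(-15) + 3·(-21) = 2.
So p(s) = det(sI - A) = s^3 + 2s^2 - s - 2.
Rational-root test: any integer root divides -2. Testing small divisors, s = -1 works: p(-1) = -1 + 2 + 1 + (-2) = 0, so (s + 1) is a factor.
Dividing, p(s) = (s + 1)(s^2 + s - 2).
Factor s^2 + s - 2: two numbers with sum -1 and product -2 are 1 and -2, so s^2 + s - 2 = (s - 1)(s + 2).
Hence p(s) = (s - 1) (s + 1) (s + 2), with roots -2, -1, 1.
At least one eigenvalue has non-negative real part, so the system is not asymptotically stable.

-2, -1, 1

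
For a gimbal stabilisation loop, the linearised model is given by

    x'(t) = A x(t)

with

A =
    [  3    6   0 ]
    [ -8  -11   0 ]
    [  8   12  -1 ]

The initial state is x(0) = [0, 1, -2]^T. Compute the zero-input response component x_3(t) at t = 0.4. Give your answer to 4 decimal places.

-0.3455

det(sI - A) = s^3 - (tr A)s^2 + (M11 + M22 + M33)s - det A, where Mii is the 2×2 principal minor of A obtained by deleting row i and column i.
tr A = 3 + (-11) + (-1) = -9; M11 = (-11)·(-1) - 0·12 = 11 - 0 = 11; M22 = 3·(-1) - 0·8 = -3 - 0 = -3; M33 = 3·(-11) - 6·(-8) = -33 - (-48) = 15; sum of minors = 23.
det A = 3·((-11)·(-1) - 0·12) - 6·((-8)·(-1) - 0·8) + 0·((-8)·12 - (-11)·8) = 3·11 - 6·8 + 0·(-8) = -15.
So p(s) = det(sI - A) = s^3 + 9s^2 + 23s + 15.
Rational-root test: any integer root divides 15. Testing small divisors, s = -1 works: p(-1) = -1 + 9 + (-23) + 15 = 0, so (s + 1) is a factor.
Dividing, p(s) = (s + 1)(s^2 + 8s + 15).
Factor s^2 + 8s + 15: two numbers with sum -8 and product 15 are -3 and -5, so s^2 + 8s + 15 = (s + 3)(s + 5).
Hence p(s) = (s + 1) (s + 3) (s + 5), with roots -5, -3, -1.
The eigenvalues -5, -3, -1 are distinct and real, so A is diagonalisable and x(t) = e^{At} x(0) = V diag(e^{λ_i t}) V^{-1} x(0), where the columns of V are the eigenvectors.
λ = -5: A - (-5)I = [[8, 6, 0], [-8, -6, 0], [8, 12, 4]]. v must be orthogonal to every row; (row 1) × (row 3) = [24, -32, 48], so take v_1 = [-3, 4, -6]^T.
λ = -3: A - (-3)I = [[6, 6, 0], [-8, -8, 0], [8, 12, 2]]. v must be orthogonal to every row; (row 1) × (row 3) = [12, -12, 24], so take v_2 = [-1, 1, -2]^T.
λ = -1: A - (-1)I = [[4, 6, 0], [-8, -10, 0], [8, 12, 0]]. v must be orthogonal to every row; (row 1) × (row 2) = [0, 0, 8], so take v_3 = [0, 0, 1]^T.
V = [v_1 v_2 v_3] = [[-3, -1, 0], [4, 1, 0], [-6, -2, 1]] has det V = 1, so V^{-1} = adj(V)/det V = [[1, 1, 0], [-4, -3, 0], [-2, 0, 1]].
Modal coordinates z(0) = V^{-1} x(0): 1·0 + 1·1 + 0·(-2) = 1; (-4)·0 + (-3)·1 + 0·(-2) = -3; (-2)·0 + 0·1 + 1·(-2) = -2; so z(0) = [1, -3, -2]^T.
x_3(t) = Σ_i (v_i)_3 · z_i(0) · e^{λ_i t} (row 3 of V times the modal terms).
x_3(0.4) = (-6)·1·e^{-5·0.4} + (-2)·(-3)·e^{-3·0.4} + 1·(-2)·e^{-1·0.4} = (-6)·0.135335 + 6·0.301194 + (-2)·0.670320 = -0.3455.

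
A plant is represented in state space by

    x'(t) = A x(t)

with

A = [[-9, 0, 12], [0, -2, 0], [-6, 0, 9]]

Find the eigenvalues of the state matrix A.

det(sI - A) = s^3 - (tr A)s^2 + (M11 + M22 + M33)s - det A, where Mii is the 2×2 principal minor of A obtained by deleting row i and column i.
tr A = (-9) + (-2) + 9 = -2; M11 = (-2)·9 - 0·0 = -18 - 0 = -18; M22 = (-9)·9 - 12·(-6) = -81 - (-72) = -9; M33 = (-9)·(-2) - 0·0 = 18 - 0 = 18; sum of minors = -9.
det A = (-9)·((-2)·9 - 0·0) - 0·(0·9 - 0·(-6)) + 12·(0·0 - (-2)·(-6)) = (-9)·(-18) - 0·0 + 12·(-12) = 18.
So p(s) = det(sI - A) = s^3 + 2s^2 - 9s - 18.
Rational-root test: any integer root divides -18. Testing small divisors, s = -2 works: p(-2) = -8 + 8 + 18 + (-18) = 0, so (s + 2) is a factor.
Dividing, p(s) = (s + 2)(s^2 - 9).
Factor s^2 - 9: two numbers with sum 0 and product -9 are 3 and -3, so s^2 - 9 = (s - 3)(s + 3).
Hence p(s) = (s - 3) (s + 2) (s + 3), with roots -3, -2, 3.
At least one eigenvalue has non-negative real part, so the system is not asymptotically stable.

-3, -2, 3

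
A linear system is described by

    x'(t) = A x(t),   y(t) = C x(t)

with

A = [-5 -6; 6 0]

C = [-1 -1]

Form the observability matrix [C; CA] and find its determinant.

CA = [[-1, 6]]
Observability matrix O = [C; CA] = [[-1, -1], [-1, 6]]
det(O) = (-1)·6 - (-1)·(-1) = -6 - 1 = -7
Since det(O) ≠ 0, rank(O) = 2 and the system is completely observable.

-7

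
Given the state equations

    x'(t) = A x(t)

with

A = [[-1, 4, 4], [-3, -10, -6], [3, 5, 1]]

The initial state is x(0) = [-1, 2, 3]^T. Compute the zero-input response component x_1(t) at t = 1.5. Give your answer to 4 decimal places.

det(sI - A) = s^3 - (tr A)s^2 + (M11 + M22 + M33)s - det A, where Mii is the 2×2 principal minor of A obtained by deleting row i and column i.
tr A = (-1) + (-10) + 1 = -10; M11 = (-10)·1 - (-6)·5 = -10 - (-30) = 20; M22 = (-1)·1 - 4·3 = -1 - 12 = -13; M33 = (-1)·(-10) - 4·(-3) = 10 - (-12) = 22; sum of minors = 29.
det A = (-1)·((-10)·1 - (-6)·5) - 4·((-3)·1 - (-6)·3) + 4·((-3)·5 - (-10)·3) = (-1)·20 - 4·15 + 4·15 = -20.
So p(s) = det(sI - A) = s^3 + 10s^2 + 29s + 20.
Rational-root test: any integer root divides 20. Testing small divisors, s = -1 works: p(-1) = -1 + 10 + (-29) + 20 = 0, so (s + 1) is a factor.
Dividing, p(s) = (s + 1)(s^2 + 9s + 20).
Factor s^2 + 9s + 20: two numbers with sum -9 and product 20 are -4 and -5, so s^2 + 9s + 20 = (s + 4)(s + 5).
Hence p(s) = (s + 1) (s + 4) (s + 5), with roots -5, -4, -1.
The eigenvalues -5, -4, -1 are distinct and real, so A is diagonalisable and x(t) = e^{At} x(0) = V diag(e^{λ_i t}) V^{-1} x(0), where the columns of V are the eigenvectors.
λ = -5: A - (-5)I = [[4, 4, 4], [-3, -5, -6], [3, 5, 6]]. v must be orthogonal to every row; (row 1) × (row 2) = [-4, 12, -8], so take v_1 = [1, -3, 2]^T.
λ = -4: A - (-4)I = [[3, 4, 4], [-3, -6, -6], [3, 5, 5]]. v must be orthogonal to every row; (row 1) × (row 2) = [0, 6, -6], so take v_2 = [0, -1, 1]^T.
λ = -1: A - (-1)I = [[0, 4, 4], [-3, -9, -6], [3, 5, 2]]. v must be orthogonal to every row; (row 1) × (row 2) = [12, -12, 12], so take v_3 = [1, -1, 1]^T.
V = [v_1 v_2 v_3] = [[1, 0, 1], [-3, -1, -1], [2, 1, 1]] has det V = -1, so V^{-1} = adj(V)/det V = [[0, -1, -1], [-1, 1, 2], [1, 1, 1]].
Modal coordinates z(0) = V^{-1} x(0): 0·(-1) + (-1)·2 + (-1)·3 = -5; (-1)·(-1) + 1·2 + 2·3 = 9; 1·(-1) + 1·2 + 1·3 = 4; so z(0) = [-5, 9, 4]^T.
x_1(t) = Σ_i (v_i)_1 · z_i(0) · e^{λ_i t} (row 1 of V times the modal terms).
x_1(1.5) = 1·(-5)·e^{-5·1.5} + 0·9·e^{-4·1.5} + 1·4·e^{-1·1.5} = (-5)·0.000553 + 0·0.002479 + 4·0.223130 = 0.8898.

0.8898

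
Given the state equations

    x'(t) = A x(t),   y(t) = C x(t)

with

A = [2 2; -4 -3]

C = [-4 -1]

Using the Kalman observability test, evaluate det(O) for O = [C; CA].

16

CA = [[-4, -5]]
Observability matrix O = [C; CA] = [[-4, -1], [-4, -5]]
det(O) = (-4)·(-5) - (-1)·(-4) = 20 - 4 = 16
Since det(O) ≠ 0, rank(O) = 2 and the system is completely observable.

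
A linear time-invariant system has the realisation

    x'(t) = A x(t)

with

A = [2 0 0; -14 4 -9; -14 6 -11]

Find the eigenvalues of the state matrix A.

-5, -2, 2

det(sI - A) = s^3 - (tr A)s^2 + (M11 + M22 + M33)s - det A, where Mii is the 2×2 principal minor of A obtained by deleting row i and column i.
tr A = 2 + 4 + (-11) = -5; M11 = 4·(-11) - (-9)·6 = -44 - (-54) = 10; M22 = 2·(-11) - 0·(-14) = -22 - 0 = -22; M33 = 2·4 - 0·(-14) = 8 - 0 = 8; sum of minors = -4.
det A = 2·(4·(-11) - (-9)·6) - 0·((-14)·(-11) - (-9)·(-14)) + 0·((-14)·6 - 4·(-14)) = 2·10 - 0·28 + 0·(-28) = 20.
So p(s) = det(sI - A) = s^3 + 5s^2 - 4s - 20.
Rational-root test: any integer root divides -20. Testing small divisors, s = -2 works: p(-2) = -8 + 20 + 8 + (-20) = 0, so (s + 2) is a factor.
Dividing, p(s) = (s + 2)(s^2 + 3s - 10).
Factor s^2 + 3s - 10: two numbers with sum -3 and product -10 are 2 and -5, so s^2 + 3s - 10 = (s - 2)(s + 5).
Hence p(s) = (s - 2) (s + 2) (s + 5), with roots -5, -2, 2.
At least one eigenvalue has non-negative real part, so the system is not asymptotically stable.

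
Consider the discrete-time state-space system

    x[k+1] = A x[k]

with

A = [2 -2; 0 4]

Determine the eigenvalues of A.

det(zI - A) = z^2 - (tr A)z + det A, with tr A = 2 + 4 = 6 and det A = 2·4 - (-2)·0 = 8 - 0 = 8.
So p(z) = det(zI - A) = z^2 - 6z + 8.
Factor z^2 - 6z + 8: two numbers with sum 6 and product 8 are 4 and 2, so z^2 - 6z + 8 = (z - 4)(z - 2).
Hence p(z) = (z - 4) (z - 2), with roots 2, 4.

2, 4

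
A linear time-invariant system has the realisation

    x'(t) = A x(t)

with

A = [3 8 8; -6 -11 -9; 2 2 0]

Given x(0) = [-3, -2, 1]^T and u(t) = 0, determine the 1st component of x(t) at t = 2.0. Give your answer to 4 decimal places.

det(sI - A) = s^3 - (tr A)s^2 + (M11 + M22 + M33)s - det A, where Mii is the 2×2 principal minor of A obtained by deleting row i and column i.
tr A = 3 + (-11) + 0 = -8; M11 = (-11)·0 - (-9)·2 = 0 - (-18) = 18; M22 = 3·0 - 8·2 = 0 - 16 = -16; M33 = 3·(-11) - 8·(-6) = -33 - (-48) = 15; sum of minors = 17.
det A = 3·((-11)·0 - (-9)·2) - 8·((-6)·0 - (-9)·2) + 8·((-6)·2 - (-11)·2) = 3·18 - 8·18 + 8·10 = -10.
So p(s) = det(sI - A) = s^3 + 8s^2 + 17s + 10.
Rational-root test: any integer root divides 10. Testing small divisors, s = -1 works: p(-1) = -1 + 8 + (-17) + 10 = 0, so (s + 1) is a factor.
Dividing, p(s) = (s + 1)(s^2 + 7s + 10).
Factor s^2 + 7s + 10: two numbers with sum -7 and product 10 are -2 and -5, so s^2 + 7s + 10 = (s + 2)(s + 5).
Hence p(s) = (s + 1) (s + 2) (s + 5), with roots -5, -2, -1.
The eigenvalues -5, -2, -1 are distinct and real, so A is diagonalisable and x(t) = e^{At} x(0) = V diag(e^{λ_i t}) V^{-1} x(0), where the columns of V are the eigenvectors.
λ = -5: A - (-5)I = [[8, 8, 8], [-6, -6, -9], [2, 2, 5]]. v must be orthogonal to every row; (row 1) × (row 2) = [-24, 24, 0], so take v_1 = [1, -1, 0]^T.
λ = -2: A - (-2)I = [[5, 8, 8], [-6, -9, -9], [2, 2, 2]]. v must be orthogonal to every row; (row 1) × (row 2) = [0, -3, 3], so take v_2 = [0, 1, -1]^T.
λ = -1: A - (-1)I = [[4, 8, 8], [-6, -10, -9], [2, 2, 1]]. v must be orthogonal to every row; (row 1) × (row 2) = [8, -12, 8], so take v_3 = [2, -3, 2]^T.
V = [v_1 v_2 v_3] = [[1, 0, 2], [-1, 1, -3], [0, -1, 2]] has det V = 1, so V^{-1} = adj(V)/det V = [[-1, -2, -2], [2, 2, 1], [1, 1, 1]].
Modal coordinates z(0) = V^{-1} x(0): (-1)·(-3) + (-2)·(-2) + (-2)·1 = 5; 2·(-3) + 2·(-2) + 1·1 = -9; 1·(-3) + 1·(-2) + 1·1 = -4; so z(0) = [5, -9, -4]^T.
x_1(t) = Σ_i (v_i)_1 · z_i(0) · e^{λ_i t} (row 1 of V times the modal terms).
x_1(2.0) = 1·5·e^{-5·2.0} + 0·(-9)·e^{-2·2.0} + 2·(-4)·e^{-1·2.0} = 5·0.000045 + 0·0.018316 + (-8)·0.135335 = -1.0825.

-1.0825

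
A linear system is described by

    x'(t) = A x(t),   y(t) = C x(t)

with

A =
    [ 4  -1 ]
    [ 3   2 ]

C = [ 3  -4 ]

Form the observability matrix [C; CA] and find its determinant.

-33

CA = [[0, -11]]
Observability matrix O = [C; CA] = [[3, -4], [0, -11]]
det(O) = 3·(-11) - (-4)·0 = -33 - 0 = -33
Since det(O) ≠ 0, rank(O) = 2 and the system is completely observable.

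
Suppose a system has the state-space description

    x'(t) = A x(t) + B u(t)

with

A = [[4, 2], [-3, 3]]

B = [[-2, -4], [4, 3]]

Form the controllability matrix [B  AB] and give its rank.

2

AB = [[0, -10], [18, 21]]
Controllability matrix C = [B  AB] = [[-2, -4, 0, -10], [4, 3, 18, 21]]
Take the 2×2 submatrix of C formed by columns 1, 2: [[-2, -4], [4, 3]]. Its determinant is (-2)·3 - (-4)·4 = -6 - (-16) = 10 ≠ 0.
So rank(C) ≥ 2; since C has 2 rows, rank(C) = 2.
rank(C) = 2 = n, so the pair (A, B) is completely controllable.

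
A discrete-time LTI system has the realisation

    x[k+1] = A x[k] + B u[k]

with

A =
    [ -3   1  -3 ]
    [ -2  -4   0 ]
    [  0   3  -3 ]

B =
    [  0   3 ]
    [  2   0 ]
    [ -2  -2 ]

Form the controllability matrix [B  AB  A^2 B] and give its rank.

3

AB = [[8, -3], [-8, -6], [12, 6]]
A^2B = [[-68, -15], [16, 30], [-60, -36]]
Controllability matrix C = [B  AB  A^2B] = [[0, 3, 8, -3, -68, -15], [2, 0, -8, -6, 16, 30], [-2, -2, 12, 6, -60, -36]]
Take the 3×3 submatrix of C formed by columns 1, 2, 3: [[0, 3, 8], [2, 0, -8], [-2, -2, 12]]. Its determinant is 0·(0·12 - (-8)·(-2)) - 3·(2·12 - (-8)·(-2)) + 8·(2·(-2) - 0·(-2)) = 0·(-16) - 3·8 + 8·(-4) = -56 ≠ 0.
So rank(C) ≥ 3; since C has 3 rows, rank(C) = 3.
rank(C) = 3 = n, so the pair (A, B) is completely controllable.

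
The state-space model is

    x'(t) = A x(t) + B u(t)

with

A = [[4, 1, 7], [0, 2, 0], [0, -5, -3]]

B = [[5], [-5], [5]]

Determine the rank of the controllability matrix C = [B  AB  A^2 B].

AB = [[50], [-10], [10]]
A^2B = [[260], [-20], [20]]
Controllability matrix C = [B  AB  A^2B] = [[5, 50, 260], [-5, -10, -20], [5, 10, 20]]
The rows r1, r2, r3 of C are linearly dependent: r2 + r3 = 0 (check each entry), so rank(C) ≤ 2.
The 2×2 minor from rows 1, 2, columns 1, 2 is 5·(-10) - 50·(-5) = -50 - (-250) = 200 ≠ 0, so rank(C) = 2.
rank(C) = 2 < n = 3, so the pair (A, B) is not completely controllable.

2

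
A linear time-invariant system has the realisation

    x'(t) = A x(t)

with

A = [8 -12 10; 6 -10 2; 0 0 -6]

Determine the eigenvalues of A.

-6, -4, 2

det(sI - A) = s^3 - (tr A)s^2 + (M11 + M22 + M33)s - det A, where Mii is the 2×2 principal minor of A obtained by deleting row i and column i.
tr A = 8 + (-10) + (-6) = -8; M11 = (-10)·(-6) - 2·0 = 60 - 0 = 60; M22 = 8·(-6) - 10·0 = -48 - 0 = -48; M33 = 8·(-10) - (-12)·6 = -80 - (-72) = -8; sum of minors = 4.
det A = 8·((-10)·(-6) - 2·0) - (-12)·(6·(-6) - 2·0) + 10·(6·0 - (-10)·0) = 8·60 - (-12)·(-36) + 10·0 = 48.
So p(s) = det(sI - A) = s^3 + 8s^2 + 4s - 48.
Rational-root test: any integer root divides -48. Testing small divisors, s = 2 works: p(2) = 8 + 32 + 8 + (-48) = 0, so (s - 2) is a factor.
Dividing, p(s) = (s - 2)(s^2 + 10s + 24).
Factor s^2 + 10s + 24: two numbers with sum -10 and product 24 are -4 and -6, so s^2 + 10s + 24 = (s + 4)(s + 6).
Hence p(s) = (s - 2) (s + 4) (s + 6), with roots -6, -4, 2.
At least one eigenvalue has non-negative real part, so the system is not asymptotically stable.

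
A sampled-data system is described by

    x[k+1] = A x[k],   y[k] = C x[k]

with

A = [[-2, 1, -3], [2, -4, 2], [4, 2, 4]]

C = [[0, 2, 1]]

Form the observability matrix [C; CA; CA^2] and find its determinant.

CA = [[8, -6, 8]]
CA^2 = [[4, 48, -4]]
Observability matrix O = [C; CA; CA^2] = [[0, 2, 1], [8, -6, 8], [4, 48, -4]]
Expanding along the first row, det(O) = 0·((-6)·(-4) - 8·48) - 2·(8·(-4) - 8·4) + 1·(8·48 - (-6)·4) = 0·(-360) - 2·(-64) + 1·408 = 536
Since det(O) ≠ 0, rank(O) = 3 and the system is completely observable.

536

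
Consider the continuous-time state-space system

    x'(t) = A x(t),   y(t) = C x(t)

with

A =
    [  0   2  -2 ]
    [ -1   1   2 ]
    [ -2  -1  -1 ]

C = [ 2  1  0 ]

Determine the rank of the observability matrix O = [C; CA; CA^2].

3

CA = [[-1, 5, -2]]
CA^2 = [[-1, 5, 14]]
Observability matrix O = [C; CA; CA^2] = [[2, 1, 0], [-1, 5, -2], [-1, 5, 14]]
det(O) = 2·(5·14 - (-2)·5) - 1·((-1)·14 - (-2)·(-1)) + 0·((-1)·5 - 5·(-1)) = 2·80 - 1·(-16) + 0·0 = 176 ≠ 0, so rank(O) = 3.
rank(O) = 3 = n, so the pair (A, C) is completely observable.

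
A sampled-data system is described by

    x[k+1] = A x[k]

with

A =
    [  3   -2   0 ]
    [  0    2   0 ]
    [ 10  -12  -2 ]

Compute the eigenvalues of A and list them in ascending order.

-2, 2, 3

det(zI - A) = z^3 - (tr A)z^2 + (M11 + M22 + M33)z - det A, where Mii is the 2×2 principal minor of A obtained by deleting row i and column i.
tr A = 3 + 2 + (-2) = 3; M11 = 2·(-2) - 0·(-12) = -4 - 0 = -4; M22 = 3·(-2) - 0·10 = -6 - 0 = -6; M33 = 3·2 - (-2)·0 = 6 - 0 = 6; sum of minors = -4.
det A = 3·(2·(-2) - 0·(-12)) - (-2)·(0·(-2) - 0·10) + 0·(0·(-12) - 2·10) = 3·(-4) - (-2)·0 + 0·(-20) = -12.
So p(z) = det(zI - A) = z^3 - 3z^2 - 4z + 12.
Rational-root test: any integer root divides 12. Testing small divisors, z = -2 works: p(-2) = -8 + (-12) + 8 + 12 = 0, so (z + 2) is a factor.
Dividing, p(z) = (z + 2)(z^2 - 5z + 6).
Factor z^2 - 5z + 6: two numbers with sum 5 and product 6 are 3 and 2, so z^2 - 5z + 6 = (z - 3)(z - 2).
Hence p(z) = (z - 3) (z - 2) (z + 2), with roots -2, 2, 3.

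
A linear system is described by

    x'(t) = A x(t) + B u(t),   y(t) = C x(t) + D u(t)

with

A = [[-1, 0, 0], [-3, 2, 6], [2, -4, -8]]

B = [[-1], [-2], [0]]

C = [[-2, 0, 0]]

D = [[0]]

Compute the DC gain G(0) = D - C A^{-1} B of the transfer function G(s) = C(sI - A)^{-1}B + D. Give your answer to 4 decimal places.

2.0000

G(0) = C(-A)^{-1}B + D = -C A^{-1} B + D.
det A = -8, so A^{-1} = (1/-8)·adj(A) = [[-1, 0, 0], [3/2, -1, -3/4], [-1, 1/2, 1/4]]
A^{-1} B = [1, 1/2, 0]^T
C A^{-1} B = -2
G(0) = D - C A^{-1} B = 0 - (-2) = 2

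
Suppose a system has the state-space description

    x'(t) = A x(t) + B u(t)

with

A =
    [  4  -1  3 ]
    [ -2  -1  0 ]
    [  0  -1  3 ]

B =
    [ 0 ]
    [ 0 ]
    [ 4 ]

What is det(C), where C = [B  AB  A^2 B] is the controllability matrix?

AB = [[12], [0], [12]]
A^2B = [[84], [-24], [36]]
Controllability matrix C = [B  AB  A^2B] = [[0, 12, 84], [0, 0, -24], [4, 12, 36]]
Expanding along the first row, det(C) = 0·(0·36 - (-24)·12) - 12·(0·36 - (-24)·4) + 84·(0·12 - 0·4) = 0·288 - 12·96 + 84·0 = -1152
Since det(C) ≠ 0, rank(C) = 3 and the system is completely controllable.

-1152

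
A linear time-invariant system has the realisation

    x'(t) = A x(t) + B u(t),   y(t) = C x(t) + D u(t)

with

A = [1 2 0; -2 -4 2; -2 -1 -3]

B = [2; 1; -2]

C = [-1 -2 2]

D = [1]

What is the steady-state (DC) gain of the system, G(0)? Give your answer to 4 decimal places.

-2.0000

G(0) = C(-A)^{-1}B + D = -C A^{-1} B + D.
det A = -6, so A^{-1} = (1/-6)·adj(A) = [[-7/3, -1, -2/3], [5/3, 1/2, 1/3], [1, 1/2, 0]]
A^{-1} B = [-13/3, 19/6, 5/2]^T
C A^{-1} B = 3
G(0) = D - C A^{-1} B = 1 - (3) = -2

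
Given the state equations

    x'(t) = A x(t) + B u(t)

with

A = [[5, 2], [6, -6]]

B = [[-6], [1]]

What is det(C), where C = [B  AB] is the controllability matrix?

280

AB = [[-28], [-42]]
Controllability matrix C = [B  AB] = [[-6, -28], [1, -42]]
det(C) = (-6)·(-42) - (-28)·1 = 252 - (-28) = 280
Since det(C) ≠ 0, rank(C) = 2 and the system is completely controllable.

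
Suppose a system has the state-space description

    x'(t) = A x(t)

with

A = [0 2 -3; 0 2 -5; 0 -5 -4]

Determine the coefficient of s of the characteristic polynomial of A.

Expand det(sI - A) for the 3×3 matrix.
p(s) = s^3 + 2s^2 - 33s.
(Check: constant term = det(-A) = (-1)^3 det A = 0; coefficient of s^2 = -tr A = 2.)
The coefficient of s is -33.

-33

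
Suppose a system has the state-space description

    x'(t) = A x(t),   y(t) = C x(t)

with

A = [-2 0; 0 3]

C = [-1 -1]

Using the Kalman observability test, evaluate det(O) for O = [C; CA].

CA = [[2, -3]]
Observability matrix O = [C; CA] = [[-1, -1], [2, -3]]
det(O) = (-1)·(-3) - (-1)·2 = 3 - (-2) = 5
Since det(O) ≠ 0, rank(O) = 2 and the system is completely observable.

5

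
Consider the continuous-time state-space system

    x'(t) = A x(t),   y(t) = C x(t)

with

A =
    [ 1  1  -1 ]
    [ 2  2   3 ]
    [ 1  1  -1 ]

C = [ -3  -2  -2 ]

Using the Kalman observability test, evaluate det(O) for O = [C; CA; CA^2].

CA = [[-9, -9, -1]]
CA^2 = [[-28, -28, -17]]
Observability matrix O = [C; CA; CA^2] = [[-3, -2, -2], [-9, -9, -1], [-28, -28, -17]]
Expanding along the first row, det(O) = (-3)·((-9)·(-17) - (-1)·(-28)) - (-2)·((-9)·(-17) - (-1)·(-28)) + (-2)·((-9)·(-28) - (-9)·(-28)) = (-3)·125 - (-2)·125 + (-2)·0 = -125
Since det(O) ≠ 0, rank(O) = 3 and the system is completely observable.

-125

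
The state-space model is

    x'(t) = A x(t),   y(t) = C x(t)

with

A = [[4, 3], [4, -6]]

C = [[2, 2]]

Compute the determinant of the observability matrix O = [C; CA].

-44

CA = [[16, -6]]
Observability matrix O = [C; CA] = [[2, 2], [16, -6]]
det(O) = 2·(-6) - 2·16 = -12 - 32 = -44
Since det(O) ≠ 0, rank(O) = 2 and the system is completely observable.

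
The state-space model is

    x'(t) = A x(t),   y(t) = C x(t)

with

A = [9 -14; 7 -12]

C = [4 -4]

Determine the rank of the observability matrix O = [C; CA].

1

CA = [[8, -8]]
Observability matrix O = [C; CA] = [[4, -4], [8, -8]]
Every row of O is a scalar multiple of row 1 = [4, -4] (multipliers 1, 2), so the rows span a one-dimensional space.
O ≠ 0, hence rank(O) = 1.
rank(O) = 1 < n = 2, so the pair (A, C) is not completely observable.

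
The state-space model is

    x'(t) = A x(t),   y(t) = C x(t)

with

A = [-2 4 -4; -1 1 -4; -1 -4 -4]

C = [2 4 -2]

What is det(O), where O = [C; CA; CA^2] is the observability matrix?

2960

CA = [[-6, 20, -16]]
CA^2 = [[8, 60, 8]]
Observability matrix O = [C; CA; CA^2] = [[2, 4, -2], [-6, 20, -16], [8, 60, 8]]
Expanding along the first row, det(O) = 2·(20·8 - (-16)·60) - 4·((-6)·8 - (-16)·8) + (-2)·((-6)·60 - 20·8) = 2·1120 - 4·80 + (-2)·(-520) = 2960
Since det(O) ≠ 0, rank(O) = 3 and the system is completely observable.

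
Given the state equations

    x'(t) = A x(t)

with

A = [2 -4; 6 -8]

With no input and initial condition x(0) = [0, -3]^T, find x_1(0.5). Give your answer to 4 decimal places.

det(sI - A) = s^2 - (tr A)s + det A, with tr A = 2 + (-8) = -6 and det A = 2·(-8) - (-4)·6 = -16 - (-24) = 8.
So p(s) = det(sI - A) = s^2 + 6s + 8.
Factor s^2 + 6s + 8: two numbers with sum -6 and product 8 are -2 and -4, so s^2 + 6s + 8 = (s + 2)(s + 4).
Hence p(s) = (s + 2) (s + 4), with roots -4, -2.
The eigenvalues -4, -2 are distinct and real, so A is diagonalisable and x(t) = e^{At} x(0) = V diag(e^{λ_i t}) V^{-1} x(0), where the columns of V are the eigenvectors.
λ = -4: A - (-4)I = [[6, -4], [6, -4]]. Row 1 gives 6·v1 + (-4)·v2 = 0, so take v_1 = [-2, -3]^T.
λ = -2: A - (-2)I = [[4, -4], [6, -6]]. Row 1 gives 4·v1 + (-4)·v2 = 0, so take v_2 = [-1, -1]^T.
V = [v_1 v_2] = [[-2, -1], [-3, -1]] has det V = -1, so V^{-1} = adj(V)/det V = [[1, -1], [-3, 2]].
Modal coordinates z(0) = V^{-1} x(0): 1·0 + (-1)·(-3) = 3; (-3)·0 + 2·(-3) = -6; so z(0) = [3, -6]^T.
x_1(t) = Σ_i (v_i)_1 · z_i(0) · e^{λ_i t} (row 1 of V times the modal terms).
x_1(0.5) = (-2)·3·e^{-4·0.5} + (-1)·(-6)·e^{-2·0.5} = (-6)·0.135335 + 6·0.367879 = 1.3953.

1.3953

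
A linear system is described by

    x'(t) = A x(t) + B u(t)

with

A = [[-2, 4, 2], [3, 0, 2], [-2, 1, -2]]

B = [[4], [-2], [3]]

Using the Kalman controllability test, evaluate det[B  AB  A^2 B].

212

AB = [[-10], [18], [-16]]
A^2B = [[60], [-62], [70]]
Controllability matrix C = [B  AB  A^2B] = [[4, -10, 60], [-2, 18, -62], [3, -16, 70]]
Expanding along the first row, det(C) = 4·(18·70 - (-62)·(-16)) - (-10)·((-2)·70 - (-62)·3) + 60·((-2)·(-16) - 18·3) = 4·268 - (-10)·46 + 60·(-22) = 212
Since det(C) ≠ 0, rank(C) = 3 and the system is completely controllable.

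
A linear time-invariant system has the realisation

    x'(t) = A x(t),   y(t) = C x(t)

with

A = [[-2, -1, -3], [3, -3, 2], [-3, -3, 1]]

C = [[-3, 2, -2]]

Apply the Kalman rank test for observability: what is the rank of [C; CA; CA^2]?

CA = [[18, 3, 11]]
CA^2 = [[-60, -60, -37]]
Observability matrix O = [C; CA; CA^2] = [[-3, 2, -2], [18, 3, 11], [-60, -60, -37]]
det(O) = (-3)·(3·(-37) - 11·(-60)) - 2·(18·(-37) - 11·(-60)) + (-2)·(18·(-60) - 3·(-60)) = (-3)·549 - 2·(-6) + (-2)·(-900) = 165 ≠ 0, so rank(O) = 3.
rank(O) = 3 = n, so the pair (A, C) is completely observable.

3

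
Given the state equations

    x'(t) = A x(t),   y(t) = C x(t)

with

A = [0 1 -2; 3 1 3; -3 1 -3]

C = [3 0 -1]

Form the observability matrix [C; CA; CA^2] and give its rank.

3

CA = [[3, 2, -3]]
CA^2 = [[15, 2, 9]]
Observability matrix O = [C; CA; CA^2] = [[3, 0, -1], [3, 2, -3], [15, 2, 9]]
det(O) = 3·(2·9 - (-3)·2) - 0·(3·9 - (-3)·15) + (-1)·(3·2 - 2·15) = 3·24 - 0·72 + (-1)·(-24) = 96 ≠ 0, so rank(O) = 3.
rank(O) = 3 = n, so the pair (A, C) is completely observable.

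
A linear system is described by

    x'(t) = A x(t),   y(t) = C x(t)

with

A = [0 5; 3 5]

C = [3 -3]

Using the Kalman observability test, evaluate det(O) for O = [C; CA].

CA = [[-9, 0]]
Observability matrix O = [C; CA] = [[3, -3], [-9, 0]]
det(O) = 3·0 - (-3)·(-9) = 0 - 27 = -27
Since det(O) ≠ 0, rank(O) = 2 and the system is completely observable.

-27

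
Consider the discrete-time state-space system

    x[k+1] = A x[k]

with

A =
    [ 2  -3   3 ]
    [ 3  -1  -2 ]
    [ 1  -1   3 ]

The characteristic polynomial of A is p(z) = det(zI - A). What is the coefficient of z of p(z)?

5

Expand det(zI - A) for the 3×3 matrix.
p(z) = z^3 - 4z^2 + 5z - 17.
(Check: constant term = det(-A) = (-1)^3 det A = -17; coefficient of z^2 = -tr A = -4.)
The coefficient of z is 5.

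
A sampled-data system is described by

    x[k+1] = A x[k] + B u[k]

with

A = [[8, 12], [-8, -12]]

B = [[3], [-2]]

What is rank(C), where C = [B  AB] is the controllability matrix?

1

AB = [[0], [0]]
Controllability matrix C = [B  AB] = [[3, 0], [-2, 0]]
Every column of C is a scalar multiple of column 1 = [3, -2] (multipliers 1, 0), so the columns span a one-dimensional space.
C ≠ 0, hence rank(C) = 1.
rank(C) = 1 < n = 2, so the pair (A, B) is not completely controllable.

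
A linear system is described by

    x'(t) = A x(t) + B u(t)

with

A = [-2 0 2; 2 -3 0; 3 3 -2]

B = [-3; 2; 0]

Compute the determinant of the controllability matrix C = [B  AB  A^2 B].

AB = [[6], [-12], [-3]]
A^2B = [[-18], [48], [-12]]
Controllability matrix C = [B  AB  A^2B] = [[-3, 6, -18], [2, -12, 48], [0, -3, -12]]
Expanding along the first row, det(C) = (-3)·((-12)·(-12) - 48·(-3)) - 6·(2·(-12) - 48·0) + (-18)·(2·(-3) - (-12)·0) = (-3)·288 - 6·(-24) + (-18)·(-6) = -612
Since det(C) ≠ 0, rank(C) = 3 and the system is completely controllable.

-612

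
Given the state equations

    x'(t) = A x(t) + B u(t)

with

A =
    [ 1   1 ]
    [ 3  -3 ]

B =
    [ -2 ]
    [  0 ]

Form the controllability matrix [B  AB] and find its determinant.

12

AB = [[-2], [-6]]
Controllability matrix C = [B  AB] = [[-2, -2], [0, -6]]
det(C) = (-2)·(-6) - (-2)·0 = 12 - 0 = 12
Since det(C) ≠ 0, rank(C) = 2 and the system is completely controllable.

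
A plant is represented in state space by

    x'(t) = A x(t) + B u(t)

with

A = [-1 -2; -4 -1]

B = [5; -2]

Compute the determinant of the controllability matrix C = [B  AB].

AB = [[-1], [-18]]
Controllability matrix C = [B  AB] = [[5, -1], [-2, -18]]
det(C) = 5·(-18) - (-1)·(-2) = -90 - 2 = -92
Since det(C) ≠ 0, rank(C) = 2 and the system is completely controllable.

-92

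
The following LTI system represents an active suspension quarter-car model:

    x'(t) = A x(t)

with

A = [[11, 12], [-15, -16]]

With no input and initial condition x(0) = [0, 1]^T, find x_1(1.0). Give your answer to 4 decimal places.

1.3983

det(sI - A) = s^2 - (tr A)s + det A, with tr A = 11 + (-16) = -5 and det A = 11·(-16) - 12·(-15) = -176 - (-180) = 4.
So p(s) = det(sI - A) = s^2 + 5s + 4.
Factor s^2 + 5s + 4: two numbers with sum -5 and product 4 are -1 and -4, so s^2 + 5s + 4 = (s + 1)(s + 4).
Hence p(s) = (s + 1) (s + 4), with roots -4, -1.
The eigenvalues -4, -1 are distinct and real, so A is diagonalisable and x(t) = e^{At} x(0) = V diag(e^{λ_i t}) V^{-1} x(0), where the columns of V are the eigenvectors.
λ = -4: A - (-4)I = [[15, 12], [-15, -12]]. Row 1 gives 15·v1 + 12·v2 = 0, so take v_1 = [-4, 5]^T.
λ = -1: A - (-1)I = [[12, 12], [-15, -15]]. Row 1 gives 12·v1 + 12·v2 = 0, so take v_2 = [1, -1]^T.
V = [v_1 v_2] = [[-4, 1], [5, -1]] has det V = -1, so V^{-1} = adj(V)/det V = [[1, 1], [5, 4]].
Modal coordinates z(0) = V^{-1} x(0): 1·0 + 1·1 = 1; 5·0 + 4·1 = 4; so z(0) = [1, 4]^T.
x_1(t) = Σ_i (v_i)_1 · z_i(0) · e^{λ_i t} (row 1 of V times the modal terms).
x_1(1.0) = (-4)·1·e^{-4·1.0} + 1·4·e^{-1·1.0} = (-4)·0.018316 + 4·0.367879 = 1.3983.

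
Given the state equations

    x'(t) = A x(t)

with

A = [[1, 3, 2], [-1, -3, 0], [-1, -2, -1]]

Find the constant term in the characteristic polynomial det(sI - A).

2

Expand det(sI - A) for the 3×3 matrix.
p(s) = s^3 + 3s^2 + 4s + 2.
(Check: constant term = det(-A) = (-1)^3 det A = 2; coefficient of s^2 = -tr A = 3.)
The constant term is 2.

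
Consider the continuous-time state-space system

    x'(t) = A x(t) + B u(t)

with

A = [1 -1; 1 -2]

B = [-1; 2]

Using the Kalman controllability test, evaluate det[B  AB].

AB = [[-3], [-5]]
Controllability matrix C = [B  AB] = [[-1, -3], [2, -5]]
det(C) = (-1)·(-5) - (-3)·2 = 5 - (-6) = 11
Since det(C) ≠ 0, rank(C) = 2 and the system is completely controllable.

11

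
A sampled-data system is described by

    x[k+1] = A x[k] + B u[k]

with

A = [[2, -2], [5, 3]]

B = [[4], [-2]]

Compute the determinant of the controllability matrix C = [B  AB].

80

AB = [[12], [14]]
Controllability matrix C = [B  AB] = [[4, 12], [-2, 14]]
det(C) = 4·14 - 12·(-2) = 56 - (-24) = 80
Since det(C) ≠ 0, rank(C) = 2 and the system is completely controllable.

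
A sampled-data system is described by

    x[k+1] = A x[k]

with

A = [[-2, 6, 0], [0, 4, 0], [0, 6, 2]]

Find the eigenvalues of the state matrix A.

det(zI - A) = z^3 - (tr A)z^2 + (M11 + M22 + M33)z - det A, where Mii is the 2×2 principal minor of A obtained by deleting row i and column i.
tr A = (-2) + 4 + 2 = 4; M11 = 4·2 - 0·6 = 8 - 0 = 8; M22 = (-2)·2 - 0·0 = -4 - 0 = -4; M33 = (-2)·4 - 6·0 = -8 - 0 = -8; sum of minors = -4.
det A = (-2)·(4·2 - 0·6) - 6·(0·2 - 0·0) + 0·(0·6 - 4·0) = (-2)·8 - 6·0 + 0·0 = -16.
So p(z) = det(zI - A) = z^3 - 4z^2 - 4z + 16.
Rational-root test: any integer root divides 16. Testing small divisors, z = -2 works: p(-2) = -8 + (-16) + 8 + 16 = 0, so (z + 2) is a factor.
Dividing, p(z) = (z + 2)(z^2 - 6z + 8).
Factor z^2 - 6z + 8: two numbers with sum 6 and product 8 are 4 and 2, so z^2 - 6z + 8 = (z - 4)(z - 2).
Hence p(z) = (z - 4) (z - 2) (z + 2), with roots -2, 2, 4.

-2, 2, 4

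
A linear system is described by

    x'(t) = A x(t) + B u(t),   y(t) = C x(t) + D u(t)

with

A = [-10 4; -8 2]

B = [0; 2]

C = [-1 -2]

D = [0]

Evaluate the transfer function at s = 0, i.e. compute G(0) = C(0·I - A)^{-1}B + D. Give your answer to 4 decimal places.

G(0) = C(-A)^{-1}B + D = -C A^{-1} B + D.
det A = 12, so A^{-1} = (1/12)·adj(A) = [[1/6, -1/3], [2/3, -5/6]]
A^{-1} B = [-2/3, -5/3]^T
C A^{-1} B = 4
G(0) = D - C A^{-1} B = 0 - (4) = -4

-4.0000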